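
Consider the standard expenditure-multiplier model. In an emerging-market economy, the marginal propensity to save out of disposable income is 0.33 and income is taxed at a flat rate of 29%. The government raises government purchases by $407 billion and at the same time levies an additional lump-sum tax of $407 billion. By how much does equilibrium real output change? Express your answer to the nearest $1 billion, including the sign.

MPC = 1 − MPS = 1 − 0.33 = 0.67.
Expenditure multiplier = 1/(1 − c(1−t)) = 1/(1 − 0.67×0.71) = 1/0.5243 ≈ 1.907.
ΔG contributes k·ΔG = (+$407 billion) / 0.5243 ≈ +$776.3 billion.
ΔT of +$407 billion changes first-round spending by −c·ΔT = −$272.69 billion, contributing k·(−c·ΔT) = (−$272.69 billion) / 0.5243 ≈ −$520.1 billion.
Net ΔY = k(ΔG − c·ΔT) = (+$134.31 billion) / 0.5243 ≈ +$256 billion.

+$256 billion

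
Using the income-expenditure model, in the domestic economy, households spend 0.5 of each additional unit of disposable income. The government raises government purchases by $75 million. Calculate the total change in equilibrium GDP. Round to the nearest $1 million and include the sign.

Spending multiplier = 1/(1 − MPC) = 1/(1 − 0.5) = 1/0.5 = 2.
ΔY = k × ΔG = (+$75 million) / 0.5 = +$150 million.

+$150 million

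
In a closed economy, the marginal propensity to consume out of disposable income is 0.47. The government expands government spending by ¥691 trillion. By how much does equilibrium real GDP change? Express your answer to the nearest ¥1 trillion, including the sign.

+¥1,304 trillion

Spending multiplier = 1/(1 − MPC) = 1/(1 − 0.47) = 1/0.53 ≈ 1.887.
ΔY = k × ΔG = (+¥691 trillion) / 0.53 ≈ +¥1,304 trillion.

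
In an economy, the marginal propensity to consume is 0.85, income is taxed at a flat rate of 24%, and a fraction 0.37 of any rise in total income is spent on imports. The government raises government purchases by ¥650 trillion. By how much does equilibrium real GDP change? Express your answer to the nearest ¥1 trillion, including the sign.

+¥898 trillion

Spending multiplier = 1/(1 − c(1−t) + m) = 1/(1 − 0.85×0.76 + 0.37) = 1/0.724 ≈ 1.381.
ΔY = k × ΔG = (+¥650 trillion) / 0.724 ≈ +¥898 trillion.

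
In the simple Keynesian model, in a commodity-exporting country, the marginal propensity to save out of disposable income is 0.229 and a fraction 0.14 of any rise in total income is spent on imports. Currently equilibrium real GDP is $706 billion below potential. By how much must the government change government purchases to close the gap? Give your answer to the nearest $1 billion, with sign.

+$261 billion

MPC = 1 − MPS = 1 − 0.229 = 0.771.
Spending multiplier = 1/(1 − c + m) = 1/(1 − 0.771 + 0.14) = 1/0.369 ≈ 2.71.
Need ΔY = +$706 billion, so ΔG = ΔY/k = (+$706 billion) × 0.369 ≈ +$261 billion.
The government should increase government purchases by $261 billion.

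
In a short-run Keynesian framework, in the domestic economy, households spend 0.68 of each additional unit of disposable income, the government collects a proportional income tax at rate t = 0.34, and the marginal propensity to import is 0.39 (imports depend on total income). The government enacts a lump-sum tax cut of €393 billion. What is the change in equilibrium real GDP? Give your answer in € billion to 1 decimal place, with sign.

+€283.9 billion

A lump-sum tax change of −€393 billion shifts disposable income by +€393 billion; first-round consumption changes by −c × ΔT = −0.68 × (−€393 billion) = +€267.24 billion.
Expenditure multiplier = 1/(1 − c(1−t) + m) = 1/(1 − 0.68×0.66 + 0.39) = 1/0.9412 ≈ 1.062.
The tax multiplier is −c × k ≈ −0.722, so ΔY = k × (−c·ΔT) = (+€267.24 billion) / 0.9412 ≈ +€283.9 billion.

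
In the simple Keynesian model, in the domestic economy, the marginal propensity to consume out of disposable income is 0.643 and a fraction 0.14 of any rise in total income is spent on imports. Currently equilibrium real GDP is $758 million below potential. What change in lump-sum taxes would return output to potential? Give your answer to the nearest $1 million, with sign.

−$586 million

Spending multiplier = 1/(1 − c + m) = 1/(1 − 0.643 + 0.14) = 1/0.497 ≈ 2.012.
Tax multiplier = −c·k = −0.643/0.497 ≈ −1.294. Need ΔY = +$758 million, so ΔT = ΔY/(−c·k) = −(+$758 million) × 0.497 / 0.643 ≈ −$586 million.
The government should cut lump-sum taxes by $586 million.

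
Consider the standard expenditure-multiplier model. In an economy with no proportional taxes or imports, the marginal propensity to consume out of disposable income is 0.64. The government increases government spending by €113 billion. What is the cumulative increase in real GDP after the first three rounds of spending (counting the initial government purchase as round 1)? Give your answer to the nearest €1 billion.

€232 billion

Round 1 adds ΔG = €113 billion; each later round is MPC = 0.64 times the previous.
After 3 rounds: 113 + 72.32 + 46.2848 = ΔG·(1 − c^3)/(1 − c) = 113 × (1 − 0.262144)/0.36 ≈ €232 billion.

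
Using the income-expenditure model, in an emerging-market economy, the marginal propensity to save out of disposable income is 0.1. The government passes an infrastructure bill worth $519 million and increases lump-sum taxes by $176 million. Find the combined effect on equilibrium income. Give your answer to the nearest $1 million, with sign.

MPC = 1 − MPS = 1 − 0.1 = 0.9.
Expenditure multiplier = 1/(1 − MPC) = 1/(1 − 0.9) = 1/0.1 = 10.
ΔG contributes k·ΔG = (+$519 million) / 0.1 = +$5,190 million.
ΔT of +$176 million changes first-round spending by −c·ΔT = −$158.4 million, contributing k·(−c·ΔT) = (−$158.4 million) / 0.1 = −$1,584 million.
Net ΔY = k(ΔG − c·ΔT) = (+$360.6 million) / 0.1 = +$3,606 million.

+$3,606 million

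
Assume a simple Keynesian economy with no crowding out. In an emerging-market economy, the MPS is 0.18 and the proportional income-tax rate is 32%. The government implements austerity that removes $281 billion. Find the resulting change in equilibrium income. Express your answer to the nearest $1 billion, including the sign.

−$635 billion

MPC = 1 − MPS = 1 − 0.18 = 0.82.
Government-spending multiplier = 1/(1 − c(1−t)) = 1/(1 − 0.82×0.68) = 1/0.4424 ≈ 2.26.
ΔY = k × ΔG = (−$281 billion) / 0.4424 ≈ −$635 billion.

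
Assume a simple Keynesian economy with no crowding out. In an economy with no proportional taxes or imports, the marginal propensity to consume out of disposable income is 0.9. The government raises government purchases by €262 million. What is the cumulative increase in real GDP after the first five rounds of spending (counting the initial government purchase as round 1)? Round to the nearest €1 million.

€1,073 million

Round 1 adds ΔG = €262 million; each later round is MPC = 0.9 times the previous.
After 5 rounds: 262 + 235.8 + 212.22 + 190.998 + 171.8982 = ΔG·(1 − c^5)/(1 − c) = 262 × (1 − 0.59049)/0.1 ≈ €1,073 million.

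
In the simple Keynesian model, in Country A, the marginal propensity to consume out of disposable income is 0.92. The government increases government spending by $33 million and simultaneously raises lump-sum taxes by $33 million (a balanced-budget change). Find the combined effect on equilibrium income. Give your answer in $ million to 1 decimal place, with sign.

Expenditure multiplier = 1/(1 − MPC) = 1/(1 − 0.92) = 1/0.08 = 12.5.
ΔG contributes k·ΔG = (+$33 million) / 0.08 = +$412.5 million.
ΔT of +$33 million changes first-round spending by −c·ΔT = −$30.36 million, contributing k·(−c·ΔT) = (−$30.36 million) / 0.08 = −$379.5 million.
With ΔG = ΔT and no other leakages, the balanced-budget multiplier is 1, so ΔY = ΔG = +$33 million.

+$33.0 million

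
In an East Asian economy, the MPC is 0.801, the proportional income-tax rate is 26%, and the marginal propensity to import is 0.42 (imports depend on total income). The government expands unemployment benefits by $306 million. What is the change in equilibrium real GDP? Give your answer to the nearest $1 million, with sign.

+$296 million

The transfer change shifts disposable income by +$306 million, so first-round consumption changes by c·ΔTR = 0.801 × (+$306 million) = +$245.106 million.
Expenditure multiplier = 1/(1 − c(1−t) + m) = 1/(1 − 0.801×0.74 + 0.42) = 1/0.82726 ≈ 1.209.
The transfer multiplier is c × k ≈ 0.968, so ΔY = k × (c·ΔTR) = (+$245.106 million) / 0.82726 ≈ +$296 million.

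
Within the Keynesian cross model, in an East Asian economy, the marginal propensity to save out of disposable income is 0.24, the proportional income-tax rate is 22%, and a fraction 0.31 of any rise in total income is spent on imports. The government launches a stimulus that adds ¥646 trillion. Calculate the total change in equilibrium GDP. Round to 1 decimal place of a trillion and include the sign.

+¥900.7 trillion

MPC = 1 − MPS = 1 − 0.24 = 0.76.
Government-spending multiplier = 1/(1 − c(1−t) + m) = 1/(1 − 0.76×0.78 + 0.31) = 1/0.7172 ≈ 1.394.
ΔY = k × ΔG = (+¥646 trillion) / 0.7172 ≈ +¥900.7 trillion.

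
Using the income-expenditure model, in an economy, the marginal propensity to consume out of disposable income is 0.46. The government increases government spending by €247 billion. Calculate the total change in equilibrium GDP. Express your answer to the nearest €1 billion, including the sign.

+€457 billion

Expenditure multiplier = 1/(1 − MPC) = 1/(1 − 0.46) = 1/0.54 ≈ 1.852.
ΔY = k × ΔG = (+€247 billion) / 0.54 ≈ +€457 billion.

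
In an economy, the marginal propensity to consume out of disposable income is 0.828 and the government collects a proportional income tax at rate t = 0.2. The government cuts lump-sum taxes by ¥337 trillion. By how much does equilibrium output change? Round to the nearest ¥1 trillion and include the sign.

A lump-sum tax change of −¥337 trillion shifts disposable income by +¥337 trillion; first-round consumption changes by −c × ΔT = −0.828 × (−¥337 trillion) = +¥279.036 trillion.
Expenditure multiplier = 1/(1 − c(1−t)) = 1/(1 − 0.828×0.8) = 1/0.3376 ≈ 2.962.
The tax multiplier is −c × k ≈ −2.453, so ΔY = k × (−c·ΔT) = (+¥279.036 trillion) / 0.3376 ≈ +¥827 trillion.

+¥827 trillion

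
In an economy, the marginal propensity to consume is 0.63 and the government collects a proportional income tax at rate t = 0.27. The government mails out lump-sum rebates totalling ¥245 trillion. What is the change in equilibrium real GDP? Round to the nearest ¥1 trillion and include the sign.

+¥286 trillion

A lump-sum tax change of −¥245 trillion shifts disposable income by +¥245 trillion; first-round consumption changes by −c × ΔT = −0.63 × (−¥245 trillion) = +¥154.35 trillion.
Expenditure multiplier = 1/(1 − c(1−t)) = 1/(1 − 0.63×0.73) = 1/0.5401 ≈ 1.852.
The tax multiplier is −c × k ≈ −1.166, so ΔY = k × (−c·ΔT) = (+¥154.35 trillion) / 0.5401 ≈ +¥286 trillion.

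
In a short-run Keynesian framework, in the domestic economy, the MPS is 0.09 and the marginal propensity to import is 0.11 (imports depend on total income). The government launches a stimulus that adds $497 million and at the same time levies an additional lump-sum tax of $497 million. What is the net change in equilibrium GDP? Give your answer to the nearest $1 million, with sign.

+$224 million

MPC = 1 − MPS = 1 − 0.09 = 0.91.
Expenditure multiplier = 1/(1 − c + m) = 1/(1 − 0.91 + 0.11) = 1/0.2 = 5.
ΔG contributes k·ΔG = (+$497 million) / 0.2 = +$2,485 million.
ΔT of +$497 million changes first-round spending by −c·ΔT = −$452.27 million, contributing k·(−c·ΔT) = (−$452.27 million) / 0.2 ≈ −$2,261.4 million.
Net ΔY = k(ΔG − c·ΔT) = (+$44.73 million) / 0.2 ≈ +$224 million.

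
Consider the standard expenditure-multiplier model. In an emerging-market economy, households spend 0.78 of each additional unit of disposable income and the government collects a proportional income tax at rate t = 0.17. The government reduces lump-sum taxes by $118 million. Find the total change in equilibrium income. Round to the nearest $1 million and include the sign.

A lump-sum tax change of −$118 million shifts disposable income by +$118 million; first-round consumption changes by −c × ΔT = −0.78 × (−$118 million) = +$92.04 million.
Expenditure multiplier = 1/(1 − c(1−t)) = 1/(1 − 0.78×0.83) = 1/0.3526 ≈ 2.836.
The tax multiplier is −c × k ≈ −2.212, so ΔY = k × (−c·ΔT) = (+$92.04 million) / 0.3526 ≈ +$261 million.

+$261 million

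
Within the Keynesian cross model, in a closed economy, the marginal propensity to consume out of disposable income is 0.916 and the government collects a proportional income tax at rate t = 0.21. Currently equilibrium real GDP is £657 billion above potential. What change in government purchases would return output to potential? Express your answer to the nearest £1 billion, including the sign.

−£182 billion

Spending multiplier = 1/(1 − c(1−t)) = 1/(1 − 0.916×0.79) = 1/0.27636 ≈ 3.618.
Need ΔY = −£657 billion, so ΔG = ΔY/k = (−£657 billion) × 0.27636 ≈ −£182 billion.
The government should cut government purchases by £182 billion.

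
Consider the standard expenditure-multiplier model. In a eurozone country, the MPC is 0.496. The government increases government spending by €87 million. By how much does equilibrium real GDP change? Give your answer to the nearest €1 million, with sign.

+€173 million

Spending multiplier = 1/(1 − MPC) = 1/(1 − 0.496) = 1/0.504 ≈ 1.984.
ΔY = k × ΔG = (+€87 million) / 0.504 ≈ +€173 million.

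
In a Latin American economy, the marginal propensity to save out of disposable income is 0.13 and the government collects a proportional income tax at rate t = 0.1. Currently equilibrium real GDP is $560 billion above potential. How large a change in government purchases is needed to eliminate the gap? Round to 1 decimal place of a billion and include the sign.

−$121.5 billion

MPC = 1 − MPS = 1 − 0.13 = 0.87.
Spending multiplier = 1/(1 − c(1−t)) = 1/(1 − 0.87×0.9) = 1/0.217 ≈ 4.608.
Need ΔY = −$560 billion, so ΔG = ΔY/k = (−$560 billion) × 0.217 ≈ −$121.5 billion.
The government should cut government purchases by $121.5 billion.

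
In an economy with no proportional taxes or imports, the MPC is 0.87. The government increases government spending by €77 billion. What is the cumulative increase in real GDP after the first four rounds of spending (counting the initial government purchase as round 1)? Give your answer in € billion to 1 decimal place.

€253.0 billion

Round 1 adds ΔG = €77 billion; each later round is MPC = 0.87 times the previous.
After 4 rounds: 77 + 66.99 + 58.2813 + 50.704731 = ΔG·(1 − c^4)/(1 − c) = 77 × (1 − 0.57289761)/0.13 ≈ €253 billion.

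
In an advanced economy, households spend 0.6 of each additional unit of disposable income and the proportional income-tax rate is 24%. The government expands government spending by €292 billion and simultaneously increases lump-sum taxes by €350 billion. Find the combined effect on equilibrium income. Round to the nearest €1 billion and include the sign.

Expenditure multiplier = 1/(1 − c(1−t)) = 1/(1 − 0.6×0.76) = 1/0.544 ≈ 1.838.
ΔG contributes k·ΔG = (+€292 billion) / 0.544 ≈ +€536.8 billion.
ΔT of +€350 billion changes first-round spending by −c·ΔT = −€210 billion, contributing k·(−c·ΔT) = (−€210 billion) / 0.544 ≈ −€386 billion.
Net ΔY = k(ΔG − c·ΔT) = (+€82 billion) / 0.544 ≈ +€151 billion.

+€151 billion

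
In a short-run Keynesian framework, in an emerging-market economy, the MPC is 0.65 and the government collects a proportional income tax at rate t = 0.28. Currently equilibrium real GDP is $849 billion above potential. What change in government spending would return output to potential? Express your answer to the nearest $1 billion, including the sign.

Spending multiplier = 1/(1 − c(1−t)) = 1/(1 − 0.65×0.72) = 1/0.532 ≈ 1.88.
Need ΔY = −$849 billion, so ΔG = ΔY/k = (−$849 billion) × 0.532 ≈ −$452 billion.
The government should cut government spending by $452 billion.

−$452 billion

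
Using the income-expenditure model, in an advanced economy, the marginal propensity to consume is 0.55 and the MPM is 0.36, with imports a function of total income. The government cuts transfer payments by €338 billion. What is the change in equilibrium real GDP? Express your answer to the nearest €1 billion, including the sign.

The transfer change shifts disposable income by −€338 billion, so first-round consumption changes by c·ΔTR = 0.55 × (−€338 billion) = −€185.9 billion.
Expenditure multiplier = 1/(1 − c + m) = 1/(1 − 0.55 + 0.36) = 1/0.81 ≈ 1.235.
The transfer multiplier is c × k ≈ 0.679, so ΔY = k × (c·ΔTR) = (−€185.9 billion) / 0.81 ≈ −€230 billion.

−€230 billion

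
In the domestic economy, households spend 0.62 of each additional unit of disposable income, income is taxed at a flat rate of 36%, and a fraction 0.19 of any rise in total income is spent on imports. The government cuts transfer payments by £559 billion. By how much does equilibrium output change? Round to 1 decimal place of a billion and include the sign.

−£436.9 billion

The transfer change shifts disposable income by −£559 billion, so first-round consumption changes by c·ΔTR = 0.62 × (−£559 billion) = −£346.58 billion.
Expenditure multiplier = 1/(1 − c(1−t) + m) = 1/(1 − 0.62×0.64 + 0.19) = 1/0.7932 ≈ 1.261.
The transfer multiplier is c × k ≈ 0.782, so ΔY = k × (c·ΔTR) = (−£346.58 billion) / 0.7932 ≈ −£436.9 billion.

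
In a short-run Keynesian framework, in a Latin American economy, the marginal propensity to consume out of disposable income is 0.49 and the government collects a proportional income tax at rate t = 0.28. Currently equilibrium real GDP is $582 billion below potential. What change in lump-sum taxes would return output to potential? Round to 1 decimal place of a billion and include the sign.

−$768.7 billion

Spending multiplier = 1/(1 − c(1−t)) = 1/(1 − 0.49×0.72) = 1/0.6472 ≈ 1.545.
Tax multiplier = −c·k = −0.49/0.6472 ≈ −0.757. Need ΔY = +$582 billion, so ΔT = ΔY/(−c·k) = −(+$582 billion) × 0.6472 / 0.49 ≈ −$768.7 billion.
The government should cut lump-sum taxes by $768.7 billion.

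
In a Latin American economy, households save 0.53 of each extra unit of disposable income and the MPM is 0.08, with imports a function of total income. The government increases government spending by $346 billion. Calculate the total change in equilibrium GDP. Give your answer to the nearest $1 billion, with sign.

+$567 billion

MPC = 1 − MPS = 1 − 0.53 = 0.47.
Expenditure multiplier = 1/(1 − c + m) = 1/(1 − 0.47 + 0.08) = 1/0.61 ≈ 1.639.
ΔY = k × ΔG = (+$346 billion) / 0.61 ≈ +$567 billion.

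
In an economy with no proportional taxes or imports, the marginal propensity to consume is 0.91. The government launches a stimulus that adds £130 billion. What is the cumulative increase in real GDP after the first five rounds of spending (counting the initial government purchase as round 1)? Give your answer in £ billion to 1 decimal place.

£543.1 billion

Round 1 adds ΔG = £130 billion; each later round is MPC = 0.91 times the previous.
After 5 rounds: 130 + 118.3 + 107.653 + 97.96423 + 89.1474493 = ΔG·(1 − c^5)/(1 − c) = 130 × (1 − 0.6240321451)/0.09 ≈ £543.1 billion.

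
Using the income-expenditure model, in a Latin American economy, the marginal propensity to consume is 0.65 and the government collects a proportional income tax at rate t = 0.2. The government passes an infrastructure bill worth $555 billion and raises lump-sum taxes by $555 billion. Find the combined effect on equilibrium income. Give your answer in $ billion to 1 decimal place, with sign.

Expenditure multiplier = 1/(1 − c(1−t)) = 1/(1 − 0.65×0.8) = 1/0.48 ≈ 2.083.
ΔG contributes k·ΔG = (+$555 billion) / 0.48 ≈ +$1,156.3 billion.
ΔT of +$555 billion changes first-round spending by −c·ΔT = −$360.75 billion, contributing k·(−c·ΔT) = (−$360.75 billion) / 0.48 ≈ −$751.6 billion.
Net ΔY = k(ΔG − c·ΔT) = (+$194.25 billion) / 0.48 ≈ +$404.7 billion.

+$404.7 billion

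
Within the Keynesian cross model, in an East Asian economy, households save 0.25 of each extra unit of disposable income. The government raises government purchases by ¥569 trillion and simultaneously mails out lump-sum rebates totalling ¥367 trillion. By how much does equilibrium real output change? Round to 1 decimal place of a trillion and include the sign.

+¥3,377.0 trillion

MPC = 1 − MPS = 1 − 0.25 = 0.75.
Expenditure multiplier = 1/(1 − MPC) = 1/(1 − 0.75) = 1/0.25 = 4.
ΔG contributes k·ΔG = (+¥569 trillion) / 0.25 = +¥2,276 trillion.
ΔT of −¥367 trillion changes first-round spending by −c·ΔT = +¥275.25 trillion, contributing k·(−c·ΔT) = (+¥275.25 trillion) / 0.25 = +¥1,101 trillion.
Net ΔY = k(ΔG − c·ΔT) = (+¥844.25 trillion) / 0.25 = +¥3,377 trillion.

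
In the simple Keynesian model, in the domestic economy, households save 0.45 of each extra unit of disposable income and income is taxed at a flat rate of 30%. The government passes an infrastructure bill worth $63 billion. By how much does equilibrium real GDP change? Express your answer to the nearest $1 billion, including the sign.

MPC = 1 − MPS = 1 − 0.45 = 0.55.
Government-spending multiplier = 1/(1 − c(1−t)) = 1/(1 − 0.55×0.7) = 1/0.615 ≈ 1.626.
ΔY = k × ΔG = (+$63 billion) / 0.615 ≈ +$102 billion.

+$102 billion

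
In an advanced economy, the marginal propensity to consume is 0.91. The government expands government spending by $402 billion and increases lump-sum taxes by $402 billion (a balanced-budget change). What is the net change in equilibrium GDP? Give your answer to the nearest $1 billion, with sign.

+$402 billion

Expenditure multiplier = 1/(1 − MPC) = 1/(1 − 0.91) = 1/0.09 ≈ 11.111.
ΔG contributes k·ΔG = (+$402 billion) / 0.09 ≈ +$4,466.7 billion.
ΔT of +$402 billion changes first-round spending by −c·ΔT = −$365.82 billion, contributing k·(−c·ΔT) = (−$365.82 billion) / 0.09 ≈ −$4,064.7 billion.
With ΔG = ΔT and no other leakages, the balanced-budget multiplier is 1, so ΔY = ΔG = +$402 billion.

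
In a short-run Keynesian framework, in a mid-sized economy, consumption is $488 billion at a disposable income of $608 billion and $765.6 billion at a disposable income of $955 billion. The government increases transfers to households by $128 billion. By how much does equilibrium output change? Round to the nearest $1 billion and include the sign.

+$512 billion

MPC = ΔC/ΔYd = (765.6 − 488)/(955 − 608) = 277.6/347 = 0.8.
The transfer change shifts disposable income by +$128 billion, so first-round consumption changes by c·ΔTR = 0.8 × (+$128 billion) = +$102.4 billion.
Expenditure multiplier = 1/(1 − MPC) = 1/(1 − 0.8) = 1/0.2 = 5.
The transfer multiplier is c × k = 4, so ΔY = k × (c·ΔTR) = (+$102.4 billion) / 0.2 = +$512 billion.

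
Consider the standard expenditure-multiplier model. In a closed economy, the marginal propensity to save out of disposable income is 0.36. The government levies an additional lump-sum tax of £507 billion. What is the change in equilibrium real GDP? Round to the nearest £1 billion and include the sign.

MPC = 1 − MPS = 1 − 0.36 = 0.64.
A lump-sum tax change of +£507 billion shifts disposable income by −£507 billion; first-round consumption changes by −c × ΔT = −0.64 × (+£507 billion) = −£324.48 billion.
Expenditure multiplier = 1/(1 − MPC) = 1/(1 − 0.64) = 1/0.36 ≈ 2.778.
The tax multiplier is −c × k ≈ −1.778, so ΔY = k × (−c·ΔT) = (−£324.48 billion) / 0.36 ≈ −£901 billion.

−£901 billion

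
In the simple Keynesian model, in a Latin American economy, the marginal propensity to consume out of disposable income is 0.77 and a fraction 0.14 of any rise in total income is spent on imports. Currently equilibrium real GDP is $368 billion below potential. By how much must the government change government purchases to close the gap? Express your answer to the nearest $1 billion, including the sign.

+$136 billion

Spending multiplier = 1/(1 − c + m) = 1/(1 − 0.77 + 0.14) = 1/0.37 ≈ 2.703.
Need ΔY = +$368 billion, so ΔG = ΔY/k = (+$368 billion) × 0.37 ≈ +$136 billion.
The government should increase government purchases by $136 billion.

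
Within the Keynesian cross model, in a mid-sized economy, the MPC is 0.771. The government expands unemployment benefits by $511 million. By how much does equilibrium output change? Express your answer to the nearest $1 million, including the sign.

The transfer change shifts disposable income by +$511 million, so first-round consumption changes by c·ΔTR = 0.771 × (+$511 million) = +$393.981 million.
Expenditure multiplier = 1/(1 − MPC) = 1/(1 − 0.771) = 1/0.229 ≈ 4.367.
The transfer multiplier is c × k ≈ 3.367, so ΔY = k × (c·ΔTR) = (+$393.981 million) / 0.229 ≈ +$1,720 million.

+$1,720 million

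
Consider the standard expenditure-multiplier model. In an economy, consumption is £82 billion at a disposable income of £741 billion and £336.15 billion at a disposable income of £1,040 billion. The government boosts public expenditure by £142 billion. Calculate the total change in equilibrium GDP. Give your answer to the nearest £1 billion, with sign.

MPC = ΔC/ΔYd = (336.15 − 82)/(1,040 − 741) = 254.15/299 = 0.85.
Government-spending multiplier = 1/(1 − MPC) = 1/(1 − 0.85) = 1/0.15 ≈ 6.667.
ΔY = k × ΔG = (+£142 billion) / 0.15 ≈ +£947 billion.

+£947 billion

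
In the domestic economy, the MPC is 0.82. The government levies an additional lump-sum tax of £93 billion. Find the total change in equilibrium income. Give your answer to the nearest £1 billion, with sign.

−£424 billion

A lump-sum tax change of +£93 billion shifts disposable income by −£93 billion; first-round consumption changes by −c × ΔT = −0.82 × (+£93 billion) = −£76.26 billion.
Expenditure multiplier = 1/(1 − MPC) = 1/(1 − 0.82) = 1/0.18 ≈ 5.556.
The tax multiplier is −c × k ≈ −4.556, so ΔY = k × (−c·ΔT) = (−£76.26 billion) / 0.18 ≈ −£424 billion.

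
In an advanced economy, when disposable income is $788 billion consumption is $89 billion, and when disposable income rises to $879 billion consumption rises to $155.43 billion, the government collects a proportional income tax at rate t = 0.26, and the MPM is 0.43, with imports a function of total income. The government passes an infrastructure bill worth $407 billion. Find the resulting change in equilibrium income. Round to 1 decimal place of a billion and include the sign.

+$457.4 billion

MPC = ΔC/ΔYd = (155.43 − 89)/(879 − 788) = 66.43/91 = 0.73.
Expenditure multiplier = 1/(1 − c(1−t) + m) = 1/(1 − 0.73×0.74 + 0.43) = 1/0.8898 ≈ 1.124.
ΔY = k × ΔG = (+$407 billion) / 0.8898 ≈ +$457.4 billion.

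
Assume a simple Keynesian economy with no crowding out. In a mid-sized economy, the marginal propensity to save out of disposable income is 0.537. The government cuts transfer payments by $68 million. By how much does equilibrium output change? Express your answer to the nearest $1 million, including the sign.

−$59 million

MPC = 1 − MPS = 1 − 0.537 = 0.463.
The transfer change shifts disposable income by −$68 million, so first-round consumption changes by c·ΔTR = 0.463 × (−$68 million) = −$31.484 million.
Expenditure multiplier = 1/(1 − MPC) = 1/(1 − 0.463) = 1/0.537 ≈ 1.862.
The transfer multiplier is c × k ≈ 0.862, so ΔY = k × (c·ΔTR) = (−$31.484 million) / 0.537 ≈ −$59 million.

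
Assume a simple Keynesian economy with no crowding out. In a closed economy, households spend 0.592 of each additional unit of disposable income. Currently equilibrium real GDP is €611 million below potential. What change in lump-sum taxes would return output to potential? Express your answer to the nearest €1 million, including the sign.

Spending multiplier = 1/(1 − MPC) = 1/(1 − 0.592) = 1/0.408 ≈ 2.451.
Tax multiplier = −c·k = −0.592/0.408 ≈ −1.451. Need ΔY = +€611 million, so ΔT = ΔY/(−c·k) = −(+€611 million) × 0.408 / 0.592 ≈ −€421 million.
The government should cut lump-sum taxes by €421 million.

−€421 million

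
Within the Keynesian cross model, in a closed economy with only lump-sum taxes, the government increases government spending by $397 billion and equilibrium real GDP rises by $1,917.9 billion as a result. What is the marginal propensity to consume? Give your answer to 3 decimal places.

Implied spending multiplier k = ΔY/ΔG = 1,917.9/397 ≈ 4.831.
Since k = 1/(1 − MPC), MPC = 1 − 1/k = 1 − ΔG/ΔY = 1 − 397/1,917.9 ≈ 0.793.

0.793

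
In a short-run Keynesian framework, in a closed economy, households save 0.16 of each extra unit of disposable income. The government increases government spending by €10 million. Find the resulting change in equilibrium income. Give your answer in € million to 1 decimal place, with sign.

MPC = 1 − MPS = 1 − 0.16 = 0.84.
Expenditure multiplier = 1/(1 − MPC) = 1/(1 − 0.84) = 1/0.16 = 6.25.
ΔY = k × ΔG = (+€10 million) / 0.16 = +€62.5 million.

+€62.5 million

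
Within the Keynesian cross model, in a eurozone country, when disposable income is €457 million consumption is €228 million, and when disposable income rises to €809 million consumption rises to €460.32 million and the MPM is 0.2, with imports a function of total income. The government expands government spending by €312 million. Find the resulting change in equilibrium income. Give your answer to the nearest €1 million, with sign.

MPC = ΔC/ΔYd = (460.32 − 228)/(809 − 457) = 232.32/352 = 0.66.
Spending multiplier = 1/(1 − c + m) = 1/(1 − 0.66 + 0.2) = 1/0.54 ≈ 1.852.
ΔY = k × ΔG = (+€312 million) / 0.54 ≈ +€578 million.

+€578 million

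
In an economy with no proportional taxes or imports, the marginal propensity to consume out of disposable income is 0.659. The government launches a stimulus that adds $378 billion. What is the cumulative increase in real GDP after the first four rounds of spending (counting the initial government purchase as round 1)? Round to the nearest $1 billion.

$899 billion

Round 1 adds ΔG = $378 billion; each later round is MPC = 0.659 times the previous.
After 4 rounds: 378 + 249.102 + 164.158218 + 108.180265662 = ΔG·(1 − c^4)/(1 − c) = 378 × (1 − 0.188599986961)/0.341 ≈ $899 billion.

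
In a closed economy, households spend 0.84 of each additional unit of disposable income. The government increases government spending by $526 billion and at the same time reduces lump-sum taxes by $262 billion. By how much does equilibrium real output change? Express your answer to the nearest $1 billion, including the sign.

+$4,663 billion

Expenditure multiplier = 1/(1 − MPC) = 1/(1 − 0.84) = 1/0.16 = 6.25.
ΔG contributes k·ΔG = (+$526 billion) / 0.16 = +$3,287.5 billion.
ΔT of −$262 billion changes first-round spending by −c·ΔT = +$220.08 billion, contributing k·(−c·ΔT) = (+$220.08 billion) / 0.16 = +$1,375.5 billion.
Net ΔY = k(ΔG − c·ΔT) = (+$746.08 billion) / 0.16 = +$4,663 billion.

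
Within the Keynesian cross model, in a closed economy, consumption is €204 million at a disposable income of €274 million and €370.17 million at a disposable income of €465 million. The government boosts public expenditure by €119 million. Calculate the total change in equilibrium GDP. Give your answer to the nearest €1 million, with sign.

+€915 million

MPC = ΔC/ΔYd = (370.17 − 204)/(465 − 274) = 166.17/191 = 0.87.
Spending multiplier = 1/(1 − MPC) = 1/(1 − 0.87) = 1/0.13 ≈ 7.692.
ΔY = k × ΔG = (+€119 million) / 0.13 ≈ +€915 million.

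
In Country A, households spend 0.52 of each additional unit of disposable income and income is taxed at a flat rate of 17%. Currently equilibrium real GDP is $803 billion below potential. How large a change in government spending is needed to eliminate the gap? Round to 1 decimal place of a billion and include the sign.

+$456.4 billion

Spending multiplier = 1/(1 − c(1−t)) = 1/(1 − 0.52×0.83) = 1/0.5684 ≈ 1.759.
Need ΔY = +$803 billion, so ΔG = ΔY/k = (+$803 billion) × 0.5684 ≈ +$456.4 billion.
The government should increase government spending by $456.4 billion.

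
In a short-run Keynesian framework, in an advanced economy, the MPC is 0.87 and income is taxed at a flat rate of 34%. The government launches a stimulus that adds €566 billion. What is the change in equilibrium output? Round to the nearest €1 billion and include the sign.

Expenditure multiplier = 1/(1 − c(1−t)) = 1/(1 − 0.87×0.66) = 1/0.4258 ≈ 2.349.
ΔY = k × ΔG = (+€566 billion) / 0.4258 ≈ +€1,329 billion.

+€1,329 billion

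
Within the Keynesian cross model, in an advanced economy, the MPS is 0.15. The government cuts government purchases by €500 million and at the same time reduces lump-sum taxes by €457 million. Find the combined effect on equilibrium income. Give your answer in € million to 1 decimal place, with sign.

MPC = 1 − MPS = 1 − 0.15 = 0.85.
Expenditure multiplier = 1/(1 − MPC) = 1/(1 − 0.85) = 1/0.15 ≈ 6.667.
ΔG contributes k·ΔG = (−€500 million) / 0.15 ≈ −€3,333.3 million.
ΔT of −€457 million changes first-round spending by −c·ΔT = +€388.45 million, contributing k·(−c·ΔT) = (+€388.45 million) / 0.15 ≈ +€2,589.7 million.
Net ΔY = k(ΔG − c·ΔT) = (−€111.55 million) / 0.15 ≈ −€743.7 million.

−€743.7 million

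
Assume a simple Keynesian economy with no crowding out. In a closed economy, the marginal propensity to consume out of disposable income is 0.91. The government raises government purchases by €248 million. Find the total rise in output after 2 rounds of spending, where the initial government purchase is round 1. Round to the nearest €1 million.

Round 1 adds ΔG = €248 million; each later round is MPC = 0.91 times the previous.
After 2 rounds: 248 + 225.68 = ΔG·(1 − c^2)/(1 − c) = 248 × (1 − 0.8281)/0.09 ≈ €474 million.

€474 million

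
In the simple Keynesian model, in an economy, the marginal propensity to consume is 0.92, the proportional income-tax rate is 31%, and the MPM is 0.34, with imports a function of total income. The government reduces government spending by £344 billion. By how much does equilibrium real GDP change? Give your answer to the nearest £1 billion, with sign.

−£488 billion

Expenditure multiplier = 1/(1 − c(1−t) + m) = 1/(1 − 0.92×0.69 + 0.34) = 1/0.7052 ≈ 1.418.
ΔY = k × ΔG = (−£344 billion) / 0.7052 ≈ −£488 billion.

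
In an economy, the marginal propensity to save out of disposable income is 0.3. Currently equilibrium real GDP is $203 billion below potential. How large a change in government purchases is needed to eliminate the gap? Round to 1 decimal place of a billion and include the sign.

+$60.9 billion

MPC = 1 − MPS = 1 − 0.3 = 0.7.
Spending multiplier = 1/(1 − MPC) = 1/(1 − 0.7) = 1/0.3 ≈ 3.333.
Need ΔY = +$203 billion, so ΔG = ΔY/k = (+$203 billion) × 0.3 = +$60.9 billion.
The government should increase government purchases by $60.9 billion.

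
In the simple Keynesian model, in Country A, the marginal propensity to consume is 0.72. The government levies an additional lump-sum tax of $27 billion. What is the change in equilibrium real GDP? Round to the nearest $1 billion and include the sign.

−$69 billion

A lump-sum tax change of +$27 billion shifts disposable income by −$27 billion; first-round consumption changes by −c × ΔT = −0.72 × (+$27 billion) = −$19.44 billion.
Expenditure multiplier = 1/(1 − MPC) = 1/(1 − 0.72) = 1/0.28 ≈ 3.571.
The tax multiplier is −c × k ≈ −2.571, so ΔY = k × (−c·ΔT) = (−$19.44 billion) / 0.28 ≈ −$69 billion.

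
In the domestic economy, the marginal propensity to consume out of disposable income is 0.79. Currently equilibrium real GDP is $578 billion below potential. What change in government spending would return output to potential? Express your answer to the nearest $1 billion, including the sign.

+$121 billion

Spending multiplier = 1/(1 − MPC) = 1/(1 − 0.79) = 1/0.21 ≈ 4.762.
Need ΔY = +$578 billion, so ΔG = ΔY/k = (+$578 billion) × 0.21 ≈ +$121 billion.
The government should increase government spending by $121 billion.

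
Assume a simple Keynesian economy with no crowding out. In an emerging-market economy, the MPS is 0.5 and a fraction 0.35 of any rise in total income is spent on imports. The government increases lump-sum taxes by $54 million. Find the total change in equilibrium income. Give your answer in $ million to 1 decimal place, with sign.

−$31.8 million

MPC = 1 − MPS = 1 − 0.5 = 0.5.
A lump-sum tax change of +$54 million shifts disposable income by −$54 million; first-round consumption changes by −c × ΔT = −0.5 × (+$54 million) = −$27 million.
Expenditure multiplier = 1/(1 − c + m) = 1/(1 − 0.5 + 0.35) = 1/0.85 ≈ 1.176.
The tax multiplier is −c × k ≈ −0.588, so ΔY = k × (−c·ΔT) = (−$27 million) / 0.85 ≈ −$31.8 million.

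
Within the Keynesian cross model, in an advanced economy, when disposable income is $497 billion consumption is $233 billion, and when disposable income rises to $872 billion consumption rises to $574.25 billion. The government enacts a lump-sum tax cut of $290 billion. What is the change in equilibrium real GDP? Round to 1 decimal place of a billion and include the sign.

+$2,932.2 billion

MPC = ΔC/ΔYd = (574.25 − 233)/(872 − 497) = 341.25/375 = 0.91.
A lump-sum tax change of −$290 billion shifts disposable income by +$290 billion; first-round consumption changes by −c × ΔT = −0.91 × (−$290 billion) = +$263.9 billion.
Expenditure multiplier = 1/(1 − MPC) = 1/(1 − 0.91) = 1/0.09 ≈ 11.111.
The tax multiplier is −c × k ≈ −10.111, so ΔY = k × (−c·ΔT) = (+$263.9 billion) / 0.09 ≈ +$2,932.2 billion.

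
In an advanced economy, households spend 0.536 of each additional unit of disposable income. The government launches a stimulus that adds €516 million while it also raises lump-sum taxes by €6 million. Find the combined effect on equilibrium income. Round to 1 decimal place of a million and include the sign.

+€1,105.1 million

Expenditure multiplier = 1/(1 − MPC) = 1/(1 − 0.536) = 1/0.464 ≈ 2.155.
ΔG contributes k·ΔG = (+€516 million) / 0.464 ≈ +€1,112.1 million.
ΔT of +€6 million changes first-round spending by −c·ΔT = −€3.216 million, contributing k·(−c·ΔT) = (−€3.216 million) / 0.464 ≈ −€6.9 million.
Net ΔY = k(ΔG − c·ΔT) = (+€512.784 million) / 0.464 ≈ +€1,105.1 million.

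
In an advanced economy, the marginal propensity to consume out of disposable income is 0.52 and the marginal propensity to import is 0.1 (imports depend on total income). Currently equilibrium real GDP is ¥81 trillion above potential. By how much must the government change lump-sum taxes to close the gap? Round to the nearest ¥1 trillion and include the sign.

+¥90 trillion

Spending multiplier = 1/(1 − c + m) = 1/(1 − 0.52 + 0.1) = 1/0.58 ≈ 1.724.
Tax multiplier = −c·k = −0.52/0.58 ≈ −0.897. Need ΔY = −¥81 trillion, so ΔT = ΔY/(−c·k) = −(−¥81 trillion) × 0.58 / 0.52 ≈ +¥90 trillion.
The government should raise lump-sum taxes by ¥90 trillion.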